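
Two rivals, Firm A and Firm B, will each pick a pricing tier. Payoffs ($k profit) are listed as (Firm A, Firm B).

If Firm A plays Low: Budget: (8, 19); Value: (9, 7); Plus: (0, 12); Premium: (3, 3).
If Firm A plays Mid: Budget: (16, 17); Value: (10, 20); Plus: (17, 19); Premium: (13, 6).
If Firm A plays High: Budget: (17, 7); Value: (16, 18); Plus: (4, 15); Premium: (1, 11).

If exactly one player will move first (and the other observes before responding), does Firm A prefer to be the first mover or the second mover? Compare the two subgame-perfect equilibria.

second

If Firm A leads: Firm B's best replies are Low→Budget, Mid→Value, High→Value; Firm A's induced payoffs 8, 10, 16; outcome (High, Value), payoffs (16, 18).
If Firm B leads: Firm A's best replies are Budget→High, Value→High, Plus→Mid, Premium→Mid; Firm B's induced payoffs 7, 18, 19, 6; outcome (Mid, Plus), payoffs (17, 19).
Firm A gets 16 moving first and 17 moving second, so Firm A prefers to move second.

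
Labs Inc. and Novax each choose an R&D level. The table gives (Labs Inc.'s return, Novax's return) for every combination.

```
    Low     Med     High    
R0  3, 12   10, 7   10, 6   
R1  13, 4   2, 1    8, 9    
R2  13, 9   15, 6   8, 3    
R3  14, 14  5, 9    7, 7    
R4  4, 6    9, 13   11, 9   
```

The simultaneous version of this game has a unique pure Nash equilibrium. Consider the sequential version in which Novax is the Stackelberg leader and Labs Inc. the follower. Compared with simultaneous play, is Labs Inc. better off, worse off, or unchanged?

unchanged

Solve by backward induction (Novax leads).
- Low → Labs Inc. plays R3 (best of 3, 13, 13, 14, 4); Novax gets 14.
- Med → Labs Inc. plays R2 (best of 10, 2, 15, 5, 9); Novax gets 6.
- High → Labs Inc. plays R4 (best of 10, 8, 8, 7, 11); Novax gets 9.
Novax's induced payoffs are 14, 6, 9, so Novax commits to Low. Subgame-perfect outcome: (R3, Low) with payoffs (14, 14).
For the simultaneous game, intersect best replies.
Labs Inc.'s best replies: Low→R3; Med→R2; High→R4.
Novax's best replies: R0→Low; R1→High; R2→Low; R3→Low; R4→Med.
The unique mutual best reply is (R3, Low), giving (14, 14).
Labs Inc. earns 14 sequentially versus 14 at the Nash outcome: unchanged.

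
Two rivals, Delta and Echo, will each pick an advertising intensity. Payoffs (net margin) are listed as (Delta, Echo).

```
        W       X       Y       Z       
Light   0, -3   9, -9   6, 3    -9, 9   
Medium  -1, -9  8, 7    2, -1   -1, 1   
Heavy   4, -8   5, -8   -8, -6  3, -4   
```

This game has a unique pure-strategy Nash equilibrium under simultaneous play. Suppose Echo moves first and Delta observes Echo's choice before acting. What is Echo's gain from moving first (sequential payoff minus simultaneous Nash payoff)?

Delta best-responds to each possible Echo move:
- W: BR = Heavy, leader payoff -8.
- X: BR = Light, leader payoff -9.
- Y: BR = Light, leader payoff 3.
- Z: BR = Heavy, leader payoff -4.
Among -8, -9, 3, -4, the best is 3 at Y. Subgame-perfect outcome: (Light, Y) with payoffs (6, 3).
Now find the simultaneous Nash equilibrium.
Delta's best replies: W→Heavy; X→Light; Y→Light; Z→Heavy.
Echo's best replies: Light→Z; Medium→X; Heavy→Z.
The unique mutual best reply is (Heavy, Z), giving (3, -4).
Echo's commitment gain: 3 − -4 = 7.

7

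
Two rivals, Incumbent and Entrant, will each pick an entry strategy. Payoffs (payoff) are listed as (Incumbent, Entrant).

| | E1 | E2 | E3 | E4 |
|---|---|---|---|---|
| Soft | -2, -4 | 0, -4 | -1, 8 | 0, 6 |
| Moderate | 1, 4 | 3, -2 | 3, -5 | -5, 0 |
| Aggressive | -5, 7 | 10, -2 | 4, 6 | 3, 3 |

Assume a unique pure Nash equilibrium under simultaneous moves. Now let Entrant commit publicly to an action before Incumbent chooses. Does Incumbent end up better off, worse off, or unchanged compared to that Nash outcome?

better off

Solve by backward induction (Entrant leads).
- E1: BR = Moderate, leader payoff 4.
- E2: BR = Aggressive, leader payoff -2.
- E3: BR = Aggressive, leader payoff 6.
- E4: BR = Aggressive, leader payoff 3.
Maximizing over 4, -2, 6, 3, Entrant chooses E3. Subgame-perfect outcome: (Aggressive, E3) with payoffs (4, 6).
For the simultaneous game, intersect best replies.
Incumbent's best replies: E1→Moderate; E2→Aggressive; E3→Aggressive; E4→Aggressive.
Entrant's best replies: Soft→E3; Moderate→E1; Aggressive→E1.
Only (Moderate, E1) has each player best-responding; Nash payoffs (1, 4).
Incumbent earns 4 sequentially versus 1 at the Nash outcome: better off.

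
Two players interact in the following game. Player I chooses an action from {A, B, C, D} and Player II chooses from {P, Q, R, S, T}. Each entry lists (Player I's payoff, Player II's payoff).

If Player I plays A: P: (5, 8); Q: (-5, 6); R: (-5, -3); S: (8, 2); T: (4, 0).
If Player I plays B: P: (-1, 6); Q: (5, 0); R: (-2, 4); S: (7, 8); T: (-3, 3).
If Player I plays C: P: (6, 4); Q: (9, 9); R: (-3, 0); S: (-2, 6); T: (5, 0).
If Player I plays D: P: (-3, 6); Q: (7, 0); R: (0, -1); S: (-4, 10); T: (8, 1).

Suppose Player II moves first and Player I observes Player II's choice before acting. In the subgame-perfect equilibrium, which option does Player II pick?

Q

Solve by backward induction (Player II leads).
- P: Player I compares 5, -1, 6, -3 and picks C; Player II would get 4.
- Q: Player I compares -5, 5, 9, 7 and picks C; Player II would get 9.
- R: Player I compares -5, -2, -3, 0 and picks D; Player II would get -1.
- S: Player I compares 8, 7, -2, -4 and picks A; Player II would get 2.
- T: Player I compares 4, -3, 5, 8 and picks D; Player II would get 1.
Player II's induced payoffs are 4, 9, -1, 2, 1, so Player II commits to Q. Subgame-perfect outcome: (C, Q) with payoffs (9, 9).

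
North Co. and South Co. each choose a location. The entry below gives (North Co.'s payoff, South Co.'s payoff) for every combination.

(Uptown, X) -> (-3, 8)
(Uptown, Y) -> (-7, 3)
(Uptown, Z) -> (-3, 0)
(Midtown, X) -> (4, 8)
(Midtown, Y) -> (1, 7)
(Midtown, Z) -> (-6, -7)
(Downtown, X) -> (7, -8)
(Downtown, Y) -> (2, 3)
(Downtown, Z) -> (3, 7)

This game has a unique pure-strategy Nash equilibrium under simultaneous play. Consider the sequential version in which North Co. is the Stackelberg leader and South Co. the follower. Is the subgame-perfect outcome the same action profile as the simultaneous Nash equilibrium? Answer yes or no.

South Co. best-responds to each possible North Co. move:
- Uptown: BR = X, leader payoff -3.
- Midtown: BR = X, leader payoff 4.
- Downtown: BR = Z, leader payoff 3.
North Co.'s induced payoffs are -3, 4, 3, so North Co. commits to Midtown. Subgame-perfect outcome: (Midtown, X) with payoffs (4, 8).
Now find the simultaneous Nash equilibrium.
North Co.'s best replies: X→Downtown; Y→Downtown; Z→Downtown.
South Co.'s best replies: Uptown→X; Midtown→X; Downtown→Z.
Only (Downtown, Z) has each player best-responding; Nash payoffs (3, 7).
Sequential outcome (Midtown, X) differs from the Nash profile (Downtown, Z).

no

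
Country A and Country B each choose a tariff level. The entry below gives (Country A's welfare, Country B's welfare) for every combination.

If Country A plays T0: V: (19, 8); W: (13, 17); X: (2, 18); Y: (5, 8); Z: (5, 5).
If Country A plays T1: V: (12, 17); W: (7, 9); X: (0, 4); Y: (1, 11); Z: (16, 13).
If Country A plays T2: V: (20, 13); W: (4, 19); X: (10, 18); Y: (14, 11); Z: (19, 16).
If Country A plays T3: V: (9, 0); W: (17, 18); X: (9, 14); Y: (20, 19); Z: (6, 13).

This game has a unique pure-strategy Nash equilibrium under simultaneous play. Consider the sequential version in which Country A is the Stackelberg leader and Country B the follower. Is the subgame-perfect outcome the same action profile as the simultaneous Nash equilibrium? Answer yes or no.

Country B best-responds to each possible Country A move:
- T0: Country B compares 8, 17, 18, 8, 5 and picks X; Country A would get 2.
- T1: Country B compares 17, 9, 4, 11, 13 and picks V; Country A would get 12.
- T2: Country B compares 13, 19, 18, 11, 16 and picks W; Country A would get 4.
- T3: Country B compares 0, 18, 14, 19, 13 and picks Y; Country A would get 20.
Country A's induced payoffs are 2, 12, 4, 20, so Country A commits to T3. Subgame-perfect outcome: (T3, Y) with payoffs (20, 19).
Now find the simultaneous Nash equilibrium.
Country A's best replies: V→T2; W→T3; X→T2; Y→T3; Z→T2.
Country B's best replies: T0→X; T1→V; T2→W; T3→Y.
Only (T3, Y) has each player best-responding; Nash payoffs (20, 19).
Sequential outcome (T3, Y) coincides with the Nash profile (T3, Y).

yes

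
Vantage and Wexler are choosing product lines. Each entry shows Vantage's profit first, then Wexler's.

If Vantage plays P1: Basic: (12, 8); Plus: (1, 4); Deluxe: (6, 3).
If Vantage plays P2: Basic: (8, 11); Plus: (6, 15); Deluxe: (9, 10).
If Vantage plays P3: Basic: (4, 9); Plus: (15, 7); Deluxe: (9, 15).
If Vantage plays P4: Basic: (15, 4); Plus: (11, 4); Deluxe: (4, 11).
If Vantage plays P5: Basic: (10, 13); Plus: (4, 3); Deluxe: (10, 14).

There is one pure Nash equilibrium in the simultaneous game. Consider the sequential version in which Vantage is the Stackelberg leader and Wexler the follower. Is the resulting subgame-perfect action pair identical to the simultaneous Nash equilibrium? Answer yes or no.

Solve by backward induction (Vantage leads).
- P1 → Wexler plays Basic (best of 8, 4, 3); Vantage gets 12.
- P2 → Wexler plays Plus (best of 11, 15, 10); Vantage gets 6.
- P3 → Wexler plays Deluxe (best of 9, 7, 15); Vantage gets 9.
- P4 → Wexler plays Deluxe (best of 4, 4, 11); Vantage gets 4.
- P5 → Wexler plays Deluxe (best of 13, 3, 14); Vantage gets 10.
Among 12, 6, 9, 4, 10, the best is 12 at P1. Subgame-perfect outcome: (P1, Basic) with payoffs (12, 8).
Under simultaneous play:
Vantage's best replies: Basic→P4; Plus→P3; Deluxe→P5.
Wexler's best replies: P1→Basic; P2→Plus; P3→Deluxe; P4→Deluxe; P5→Deluxe.
Only (P5, Deluxe) has each player best-responding; Nash payoffs (10, 14).
Sequential outcome (P1, Basic) differs from the Nash profile (P5, Deluxe).

no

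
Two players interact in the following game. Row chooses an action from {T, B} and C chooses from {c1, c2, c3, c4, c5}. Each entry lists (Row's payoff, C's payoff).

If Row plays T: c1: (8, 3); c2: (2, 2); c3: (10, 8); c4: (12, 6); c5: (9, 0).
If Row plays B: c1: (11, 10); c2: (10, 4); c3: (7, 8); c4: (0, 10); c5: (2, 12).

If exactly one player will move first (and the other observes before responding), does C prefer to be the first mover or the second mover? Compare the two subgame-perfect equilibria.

If Row leads: C's best replies are T→c3, B→c5; Row's induced payoffs 10, 2; outcome (T, c3), payoffs (10, 8).
If C leads: Row's best replies are c1→B, c2→B, c3→T, c4→T, c5→T; C's induced payoffs 10, 4, 8, 6, 0; outcome (B, c1), payoffs (11, 10).
C gets 10 moving first and 8 moving second, so C prefers to move first.

first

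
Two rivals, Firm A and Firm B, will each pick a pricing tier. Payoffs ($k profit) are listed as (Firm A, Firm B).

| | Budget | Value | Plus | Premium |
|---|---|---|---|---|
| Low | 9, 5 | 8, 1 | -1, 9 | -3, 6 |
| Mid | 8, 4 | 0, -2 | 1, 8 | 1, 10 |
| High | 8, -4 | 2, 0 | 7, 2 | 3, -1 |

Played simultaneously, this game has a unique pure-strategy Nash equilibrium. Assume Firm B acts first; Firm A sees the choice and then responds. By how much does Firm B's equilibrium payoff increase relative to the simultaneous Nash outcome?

Backward induction with Firm B moving first.
- Budget: BR = Low, leader payoff 5.
- Value: BR = Low, leader payoff 1.
- Plus: BR = High, leader payoff 2.
- Premium: BR = High, leader payoff -1.
Firm B's induced payoffs are 5, 1, 2, -1, so Firm B commits to Budget. Subgame-perfect outcome: (Low, Budget) with payoffs (9, 5).
For the simultaneous game, intersect best replies.
Firm A's best replies: Budget→Low; Value→Low; Plus→High; Premium→High.
Firm B's best replies: Low→Plus; Mid→Premium; High→Plus.
Only (High, Plus) has each player best-responding; Nash payoffs (7, 2).
Firm B's commitment gain: 5 − 2 = 3.

3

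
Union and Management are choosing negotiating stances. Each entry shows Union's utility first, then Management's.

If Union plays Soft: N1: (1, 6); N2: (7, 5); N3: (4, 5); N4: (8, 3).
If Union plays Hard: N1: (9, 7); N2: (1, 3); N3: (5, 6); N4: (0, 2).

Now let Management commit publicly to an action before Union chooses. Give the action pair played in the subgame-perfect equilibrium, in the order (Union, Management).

Work backward from Union's decision.
- N1: Union compares 1, 9 and picks Hard; Management would get 7.
- N2: Union compares 7, 1 and picks Soft; Management would get 5.
- N3: Union compares 4, 5 and picks Hard; Management would get 6.
- N4: Union compares 8, 0 and picks Soft; Management would get 3.
Among 7, 5, 6, 3, the best is 7 at N1. Subgame-perfect outcome: (Hard, N1) with payoffs (9, 7).

(Hard, N1)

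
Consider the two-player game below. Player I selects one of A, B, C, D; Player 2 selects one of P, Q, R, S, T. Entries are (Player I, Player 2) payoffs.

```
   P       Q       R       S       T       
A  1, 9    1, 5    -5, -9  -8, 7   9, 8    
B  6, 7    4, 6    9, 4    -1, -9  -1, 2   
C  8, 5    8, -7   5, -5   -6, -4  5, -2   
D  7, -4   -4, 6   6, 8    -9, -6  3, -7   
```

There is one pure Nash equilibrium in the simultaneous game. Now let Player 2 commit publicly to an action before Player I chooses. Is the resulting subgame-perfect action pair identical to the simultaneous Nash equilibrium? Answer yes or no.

no

Solve by backward induction (Player 2 leads).
- P: Player I compares 1, 6, 8, 7 and picks C; Player 2 would get 5.
- Q: Player I compares 1, 4, 8, -4 and picks C; Player 2 would get -7.
- R: Player I compares -5, 9, 5, 6 and picks B; Player 2 would get 4.
- S: Player I compares -8, -1, -6, -9 and picks B; Player 2 would get -9.
- T: Player I compares 9, -1, 5, 3 and picks A; Player 2 would get 8.
Maximizing over 5, -7, 4, -9, 8, Player 2 chooses T. Subgame-perfect outcome: (A, T) with payoffs (9, 8).
Now find the simultaneous Nash equilibrium.
Player I's best replies: P→C; Q→C; R→B; S→B; T→A.
Player 2's best replies: A→P; B→P; C→P; D→R.
The unique mutual best reply is (C, P), giving (8, 5).
Sequential outcome (A, T) differs from the Nash profile (C, P).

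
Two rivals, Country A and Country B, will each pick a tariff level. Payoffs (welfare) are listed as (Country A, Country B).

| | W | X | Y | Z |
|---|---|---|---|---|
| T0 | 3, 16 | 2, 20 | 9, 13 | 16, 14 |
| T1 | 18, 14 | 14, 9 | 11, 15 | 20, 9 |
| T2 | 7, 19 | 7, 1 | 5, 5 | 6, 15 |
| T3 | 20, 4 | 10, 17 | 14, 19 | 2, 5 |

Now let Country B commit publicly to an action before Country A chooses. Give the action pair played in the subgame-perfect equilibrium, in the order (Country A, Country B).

Solve by backward induction (Country B leads).
- W: Country A compares 3, 18, 7, 20 and picks T3; Country B would get 4.
- X: Country A compares 2, 14, 7, 10 and picks T1; Country B would get 9.
- Y: Country A compares 9, 11, 5, 14 and picks T3; Country B would get 19.
- Z: Country A compares 16, 20, 6, 2 and picks T1; Country B would get 9.
Maximizing over 4, 9, 19, 9, Country B chooses Y. Subgame-perfect outcome: (T3, Y) with payoffs (14, 19).

(T3, Y)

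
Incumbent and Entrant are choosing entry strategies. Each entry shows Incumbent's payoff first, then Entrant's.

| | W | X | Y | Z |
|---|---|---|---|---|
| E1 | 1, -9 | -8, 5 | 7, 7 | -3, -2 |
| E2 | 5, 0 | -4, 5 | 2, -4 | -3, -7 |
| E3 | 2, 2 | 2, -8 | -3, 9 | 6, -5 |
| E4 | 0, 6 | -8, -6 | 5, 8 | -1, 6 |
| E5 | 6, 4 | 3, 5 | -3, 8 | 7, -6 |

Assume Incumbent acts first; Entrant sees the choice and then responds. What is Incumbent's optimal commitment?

E1

Solve by backward induction (Incumbent leads).
- E1 → Entrant plays Y (best of -9, 5, 7, -2); Incumbent gets 7.
- E2 → Entrant plays X (best of 0, 5, -4, -7); Incumbent gets -4.
- E3 → Entrant plays Y (best of 2, -8, 9, -5); Incumbent gets -3.
- E4 → Entrant plays Y (best of 6, -6, 8, 6); Incumbent gets 5.
- E5 → Entrant plays Y (best of 4, 5, 8, -6); Incumbent gets -3.
Incumbent's induced payoffs are 7, -4, -3, 5, -3, so Incumbent commits to E1. Subgame-perfect outcome: (E1, Y) with payoffs (7, 7).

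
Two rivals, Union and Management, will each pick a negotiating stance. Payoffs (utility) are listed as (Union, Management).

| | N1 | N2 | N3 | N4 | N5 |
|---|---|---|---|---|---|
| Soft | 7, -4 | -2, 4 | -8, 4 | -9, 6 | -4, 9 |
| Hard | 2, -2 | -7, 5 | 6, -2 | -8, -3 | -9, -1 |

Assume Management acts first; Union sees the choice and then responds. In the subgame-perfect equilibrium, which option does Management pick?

N5

Union best-responds to each possible Management move:
- N1: Union compares 7, 2 and picks Soft; Management would get -4.
- N2: Union compares -2, -7 and picks Soft; Management would get 4.
- N3: Union compares -8, 6 and picks Hard; Management would get -2.
- N4: Union compares -9, -8 and picks Hard; Management would get -3.
- N5: Union compares -4, -9 and picks Soft; Management would get 9.
Among -4, 4, -2, -3, 9, the best is 9 at N5. Subgame-perfect outcome: (Soft, N5) with payoffs (-4, 9).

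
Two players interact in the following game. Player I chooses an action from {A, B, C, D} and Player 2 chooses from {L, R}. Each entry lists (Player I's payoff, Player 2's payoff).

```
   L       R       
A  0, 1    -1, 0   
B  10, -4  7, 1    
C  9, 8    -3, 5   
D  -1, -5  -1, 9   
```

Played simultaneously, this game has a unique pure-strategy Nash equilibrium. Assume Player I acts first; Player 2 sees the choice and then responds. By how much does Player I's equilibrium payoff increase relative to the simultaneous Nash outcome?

2

Backward induction with Player I moving first.
- A: BR = L, leader payoff 0.
- B: BR = R, leader payoff 7.
- C: BR = L, leader payoff 9.
- D: BR = R, leader payoff -1.
Player I's induced payoffs are 0, 7, 9, -1, so Player I commits to C. Subgame-perfect outcome: (C, L) with payoffs (9, 8).
Under simultaneous play:
Player I's best replies: L→B; R→B.
Player 2's best replies: A→L; B→R; C→L; D→R.
Only (B, R) has each player best-responding; Nash payoffs (7, 1).
Player I's commitment gain: 9 − 7 = 2.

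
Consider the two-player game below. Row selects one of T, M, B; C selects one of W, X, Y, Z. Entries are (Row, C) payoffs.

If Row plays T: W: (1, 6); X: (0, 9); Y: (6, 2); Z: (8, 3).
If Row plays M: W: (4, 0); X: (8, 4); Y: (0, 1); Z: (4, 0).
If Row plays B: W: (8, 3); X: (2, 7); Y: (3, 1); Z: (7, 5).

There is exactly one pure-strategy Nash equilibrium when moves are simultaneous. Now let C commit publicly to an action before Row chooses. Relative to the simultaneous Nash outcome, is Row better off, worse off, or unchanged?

unchanged

Work backward from Row's decision.
- W: BR = B, leader payoff 3.
- X: BR = M, leader payoff 4.
- Y: BR = T, leader payoff 2.
- Z: BR = T, leader payoff 3.
C's induced payoffs are 3, 4, 2, 3, so C commits to X. Subgame-perfect outcome: (M, X) with payoffs (8, 4).
Under simultaneous play:
Row's best replies: W→B; X→M; Y→T; Z→T.
C's best replies: T→X; M→X; B→X.
Only (M, X) has each player best-responding; Nash payoffs (8, 4).
Row earns 8 sequentially versus 8 at the Nash outcome: unchanged.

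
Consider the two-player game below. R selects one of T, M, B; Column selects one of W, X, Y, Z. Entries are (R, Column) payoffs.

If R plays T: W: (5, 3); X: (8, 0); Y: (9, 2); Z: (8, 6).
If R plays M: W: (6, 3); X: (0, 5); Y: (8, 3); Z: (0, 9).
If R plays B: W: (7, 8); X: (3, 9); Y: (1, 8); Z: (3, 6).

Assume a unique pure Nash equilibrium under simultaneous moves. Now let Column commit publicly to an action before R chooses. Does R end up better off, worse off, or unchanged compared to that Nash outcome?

worse off

Work backward from R's decision.
- W → R plays B (best of 5, 6, 7); Column gets 8.
- X → R plays T (best of 8, 0, 3); Column gets 0.
- Y → R plays T (best of 9, 8, 1); Column gets 2.
- Z → R plays T (best of 8, 0, 3); Column gets 6.
Among 8, 0, 2, 6, the best is 8 at W. Subgame-perfect outcome: (B, W) with payoffs (7, 8).
Under simultaneous play:
R's best replies: W→B; X→T; Y→T; Z→T.
Column's best replies: T→Z; M→Z; B→X.
The unique mutual best reply is (T, Z), giving (8, 6).
R earns 7 sequentially versus 8 at the Nash outcome: worse off.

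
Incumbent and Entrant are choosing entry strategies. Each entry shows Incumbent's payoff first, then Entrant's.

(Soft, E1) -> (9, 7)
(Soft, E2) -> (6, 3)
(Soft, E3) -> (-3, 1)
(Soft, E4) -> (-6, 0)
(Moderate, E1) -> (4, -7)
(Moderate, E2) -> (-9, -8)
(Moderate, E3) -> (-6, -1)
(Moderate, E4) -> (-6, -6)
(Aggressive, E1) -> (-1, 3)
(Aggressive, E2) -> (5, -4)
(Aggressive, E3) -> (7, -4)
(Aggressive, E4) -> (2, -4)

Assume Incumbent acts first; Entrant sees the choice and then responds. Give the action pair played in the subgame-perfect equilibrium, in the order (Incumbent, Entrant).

Work backward from Entrant's decision.
- Soft: Entrant compares 7, 3, 1, 0 and picks E1; Incumbent would get 9.
- Moderate: Entrant compares -7, -8, -1, -6 and picks E3; Incumbent would get -6.
- Aggressive: Entrant compares 3, -4, -4, -4 and picks E1; Incumbent would get -1.
Among 9, -6, -1, the best is 9 at Soft. Subgame-perfect outcome: (Soft, E1) with payoffs (9, 7).

(Soft, E1)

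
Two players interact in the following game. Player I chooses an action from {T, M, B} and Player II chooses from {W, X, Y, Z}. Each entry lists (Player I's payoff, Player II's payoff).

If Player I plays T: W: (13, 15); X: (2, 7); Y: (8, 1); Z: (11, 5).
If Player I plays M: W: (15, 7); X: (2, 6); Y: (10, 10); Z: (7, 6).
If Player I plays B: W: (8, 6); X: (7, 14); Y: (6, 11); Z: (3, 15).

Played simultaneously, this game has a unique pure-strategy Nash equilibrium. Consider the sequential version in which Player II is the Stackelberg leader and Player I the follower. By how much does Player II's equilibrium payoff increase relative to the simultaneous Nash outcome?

Backward induction with Player II moving first.
- W: Player I compares 13, 15, 8 and picks M; Player II would get 7.
- X: Player I compares 2, 2, 7 and picks B; Player II would get 14.
- Y: Player I compares 8, 10, 6 and picks M; Player II would get 10.
- Z: Player I compares 11, 7, 3 and picks T; Player II would get 5.
Maximizing over 7, 14, 10, 5, Player II chooses X. Subgame-perfect outcome: (B, X) with payoffs (7, 14).
Under simultaneous play:
Player I's best replies: W→M; X→B; Y→M; Z→T.
Player II's best replies: T→W; M→Y; B→Z.
The unique mutual best reply is (M, Y), giving (10, 10).
Player II's commitment gain: 14 − 10 = 4.

4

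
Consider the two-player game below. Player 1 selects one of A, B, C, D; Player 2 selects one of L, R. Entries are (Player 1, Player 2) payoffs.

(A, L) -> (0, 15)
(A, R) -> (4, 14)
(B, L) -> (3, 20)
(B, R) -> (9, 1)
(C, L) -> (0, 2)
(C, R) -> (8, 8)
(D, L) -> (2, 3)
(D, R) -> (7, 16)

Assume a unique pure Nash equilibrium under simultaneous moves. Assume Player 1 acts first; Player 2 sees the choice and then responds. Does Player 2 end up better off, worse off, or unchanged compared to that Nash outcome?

Backward induction with Player 1 moving first.
- A → Player 2 plays L (best of 15, 14); Player 1 gets 0.
- B → Player 2 plays L (best of 20, 1); Player 1 gets 3.
- C → Player 2 plays R (best of 2, 8); Player 1 gets 8.
- D → Player 2 plays R (best of 3, 16); Player 1 gets 7.
Maximizing over 0, 3, 8, 7, Player 1 chooses C. Subgame-perfect outcome: (C, R) with payoffs (8, 8).
Now find the simultaneous Nash equilibrium.
Player 1's best replies: L→B; R→B.
Player 2's best replies: A→L; B→L; C→R; D→R.
The unique mutual best reply is (B, L), giving (3, 20).
Player 2 earns 8 sequentially versus 20 at the Nash outcome: worse off.

worse off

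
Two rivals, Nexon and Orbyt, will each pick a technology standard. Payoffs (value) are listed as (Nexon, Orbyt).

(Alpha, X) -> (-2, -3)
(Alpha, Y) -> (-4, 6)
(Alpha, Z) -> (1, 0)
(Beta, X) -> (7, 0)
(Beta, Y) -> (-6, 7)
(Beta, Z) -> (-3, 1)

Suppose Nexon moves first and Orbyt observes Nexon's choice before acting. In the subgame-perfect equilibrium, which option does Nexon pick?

Alpha

Orbyt best-responds to each possible Nexon move:
- Alpha: Orbyt compares -3, 6, 0 and picks Y; Nexon would get -4.
- Beta: Orbyt compares 0, 7, 1 and picks Y; Nexon would get -6.
Among -4, -6, the best is -4 at Alpha. Subgame-perfect outcome: (Alpha, Y) with payoffs (-4, 6).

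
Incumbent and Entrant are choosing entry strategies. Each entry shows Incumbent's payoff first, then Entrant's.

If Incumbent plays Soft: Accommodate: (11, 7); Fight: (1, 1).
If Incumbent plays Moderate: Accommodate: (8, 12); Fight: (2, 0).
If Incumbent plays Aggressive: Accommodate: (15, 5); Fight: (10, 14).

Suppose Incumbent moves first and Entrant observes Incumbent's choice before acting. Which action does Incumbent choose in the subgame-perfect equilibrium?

Soft

Work backward from Entrant's decision.
- Soft: BR = Accommodate, leader payoff 11.
- Moderate: BR = Accommodate, leader payoff 8.
- Aggressive: BR = Fight, leader payoff 10.
Maximizing over 11, 8, 10, Incumbent chooses Soft. Subgame-perfect outcome: (Soft, Accommodate) with payoffs (11, 7).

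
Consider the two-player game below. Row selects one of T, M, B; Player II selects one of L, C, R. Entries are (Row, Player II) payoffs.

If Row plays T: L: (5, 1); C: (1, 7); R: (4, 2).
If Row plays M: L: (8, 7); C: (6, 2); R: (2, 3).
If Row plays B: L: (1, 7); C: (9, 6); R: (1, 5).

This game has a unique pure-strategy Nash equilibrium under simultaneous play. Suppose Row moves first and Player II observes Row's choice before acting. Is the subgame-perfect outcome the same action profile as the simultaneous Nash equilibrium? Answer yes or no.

Player II best-responds to each possible Row move:
- T: BR = C, leader payoff 1.
- M: BR = L, leader payoff 8.
- B: BR = L, leader payoff 1.
Among 1, 8, 1, the best is 8 at M. Subgame-perfect outcome: (M, L) with payoffs (8, 7).
Now find the simultaneous Nash equilibrium.
Row's best replies: L→M; C→B; R→T.
Player II's best replies: T→C; M→L; B→L.
Only (M, L) has each player best-responding; Nash payoffs (8, 7).
Sequential outcome (M, L) coincides with the Nash profile (M, L).

yes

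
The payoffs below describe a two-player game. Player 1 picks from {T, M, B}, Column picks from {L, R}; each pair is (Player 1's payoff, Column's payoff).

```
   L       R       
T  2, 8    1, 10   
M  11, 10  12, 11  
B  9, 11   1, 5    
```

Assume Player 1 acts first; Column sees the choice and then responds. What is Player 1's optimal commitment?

Column best-responds to each possible Player 1 move:
- T: Column compares 8, 10 and picks R; Player 1 would get 1.
- M: Column compares 10, 11 and picks R; Player 1 would get 12.
- B: Column compares 11, 5 and picks L; Player 1 would get 9.
Maximizing over 1, 12, 9, Player 1 chooses M. Subgame-perfect outcome: (M, R) with payoffs (12, 11).

M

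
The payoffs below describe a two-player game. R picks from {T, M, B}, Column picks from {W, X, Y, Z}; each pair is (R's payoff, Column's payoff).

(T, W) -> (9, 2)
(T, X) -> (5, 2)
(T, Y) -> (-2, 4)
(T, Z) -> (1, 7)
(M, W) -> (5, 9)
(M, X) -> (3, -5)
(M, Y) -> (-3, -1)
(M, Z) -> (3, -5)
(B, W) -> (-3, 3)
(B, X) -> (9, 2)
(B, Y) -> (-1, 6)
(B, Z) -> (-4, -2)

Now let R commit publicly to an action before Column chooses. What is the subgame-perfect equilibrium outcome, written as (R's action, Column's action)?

(M, W)

Solve by backward induction (R leads).
- T → Column plays Z (best of 2, 2, 4, 7); R gets 1.
- M → Column plays W (best of 9, -5, -1, -5); R gets 5.
- B → Column plays Y (best of 3, 2, 6, -2); R gets -1.
R's induced payoffs are 1, 5, -1, so R commits to M. Subgame-perfect outcome: (M, W) with payoffs (5, 9).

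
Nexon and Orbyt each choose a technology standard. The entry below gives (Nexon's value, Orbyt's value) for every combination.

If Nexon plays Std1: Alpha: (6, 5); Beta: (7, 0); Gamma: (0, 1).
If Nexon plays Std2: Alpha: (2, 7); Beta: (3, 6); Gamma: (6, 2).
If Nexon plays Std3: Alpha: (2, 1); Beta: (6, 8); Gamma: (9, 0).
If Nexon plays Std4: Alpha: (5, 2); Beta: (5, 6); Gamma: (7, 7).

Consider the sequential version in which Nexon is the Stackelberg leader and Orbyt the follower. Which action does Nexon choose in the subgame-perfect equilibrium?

Std4

Solve by backward induction (Nexon leads).
- Std1 → Orbyt plays Alpha (best of 5, 0, 1); Nexon gets 6.
- Std2 → Orbyt plays Alpha (best of 7, 6, 2); Nexon gets 2.
- Std3 → Orbyt plays Beta (best of 1, 8, 0); Nexon gets 6.
- Std4 → Orbyt plays Gamma (best of 2, 6, 7); Nexon gets 7.
Nexon's induced payoffs are 6, 2, 6, 7, so Nexon commits to Std4. Subgame-perfect outcome: (Std4, Gamma) with payoffs (7, 7).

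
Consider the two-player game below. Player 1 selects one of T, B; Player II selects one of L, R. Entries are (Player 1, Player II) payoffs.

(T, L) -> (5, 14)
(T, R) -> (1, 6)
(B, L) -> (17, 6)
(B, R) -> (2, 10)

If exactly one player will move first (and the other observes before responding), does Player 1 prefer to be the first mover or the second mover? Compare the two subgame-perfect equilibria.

first

If Player 1 leads: Player II's best replies are T→L, B→R; Player 1's induced payoffs 5, 2; outcome (T, L), payoffs (5, 14).
If Player II leads: Player 1's best replies are L→B, R→B; Player II's induced payoffs 6, 10; outcome (B, R), payoffs (2, 10).
Player 1 gets 5 moving first and 2 moving second, so Player 1 prefers to move first.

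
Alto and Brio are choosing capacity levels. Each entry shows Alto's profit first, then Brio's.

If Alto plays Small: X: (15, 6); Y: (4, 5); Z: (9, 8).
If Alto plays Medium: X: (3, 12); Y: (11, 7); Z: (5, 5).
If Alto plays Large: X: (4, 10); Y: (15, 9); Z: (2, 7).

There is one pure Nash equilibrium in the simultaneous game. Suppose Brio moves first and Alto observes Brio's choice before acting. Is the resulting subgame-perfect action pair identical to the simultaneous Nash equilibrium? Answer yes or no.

Work backward from Alto's decision.
- X: BR = Small, leader payoff 6.
- Y: BR = Large, leader payoff 9.
- Z: BR = Small, leader payoff 8.
Maximizing over 6, 9, 8, Brio chooses Y. Subgame-perfect outcome: (Large, Y) with payoffs (15, 9).
Now find the simultaneous Nash equilibrium.
Alto's best replies: X→Small; Y→Large; Z→Small.
Brio's best replies: Small→Z; Medium→X; Large→X.
The unique mutual best reply is (Small, Z), giving (9, 8).
Sequential outcome (Large, Y) differs from the Nash profile (Small, Z).

no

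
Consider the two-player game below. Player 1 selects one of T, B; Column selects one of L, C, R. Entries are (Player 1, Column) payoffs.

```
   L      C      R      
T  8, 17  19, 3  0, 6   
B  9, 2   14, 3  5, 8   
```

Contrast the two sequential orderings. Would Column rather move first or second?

second

If Player 1 leads: Column's best replies are T→L, B→R; Player 1's induced payoffs 8, 5; outcome (T, L), payoffs (8, 17).
If Column leads: Player 1's best replies are L→B, C→T, R→B; Column's induced payoffs 2, 3, 8; outcome (B, R), payoffs (5, 8).
Column gets 8 moving first and 17 moving second, so Column prefers to move second.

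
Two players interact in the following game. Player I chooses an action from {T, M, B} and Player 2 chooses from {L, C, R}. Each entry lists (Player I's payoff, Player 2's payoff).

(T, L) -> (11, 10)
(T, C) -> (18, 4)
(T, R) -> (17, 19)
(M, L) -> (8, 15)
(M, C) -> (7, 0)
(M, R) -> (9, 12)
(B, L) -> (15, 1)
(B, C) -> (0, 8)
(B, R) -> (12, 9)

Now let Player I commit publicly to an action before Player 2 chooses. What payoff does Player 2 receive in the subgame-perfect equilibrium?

Work backward from Player 2's decision.
- T: BR = R, leader payoff 17.
- M: BR = L, leader payoff 8.
- B: BR = R, leader payoff 12.
Player I's induced payoffs are 17, 8, 12, so Player I commits to T. Subgame-perfect outcome: (T, R) with payoffs (17, 19).

19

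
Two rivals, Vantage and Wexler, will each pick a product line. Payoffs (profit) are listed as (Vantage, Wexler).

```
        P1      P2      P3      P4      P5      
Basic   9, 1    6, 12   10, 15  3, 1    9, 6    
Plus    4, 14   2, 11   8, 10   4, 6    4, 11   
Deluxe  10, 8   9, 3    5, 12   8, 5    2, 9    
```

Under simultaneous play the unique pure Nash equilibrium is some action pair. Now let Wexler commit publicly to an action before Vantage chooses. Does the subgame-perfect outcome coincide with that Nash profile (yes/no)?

yes

Solve by backward induction (Wexler leads).
- P1: BR = Deluxe, leader payoff 8.
- P2: BR = Deluxe, leader payoff 3.
- P3: BR = Basic, leader payoff 15.
- P4: BR = Deluxe, leader payoff 5.
- P5: BR = Basic, leader payoff 6.
Among 8, 3, 15, 5, 6, the best is 15 at P3. Subgame-perfect outcome: (Basic, P3) with payoffs (10, 15).
Under simultaneous play:
Vantage's best replies: P1→Deluxe; P2→Deluxe; P3→Basic; P4→Deluxe; P5→Basic.
Wexler's best replies: Basic→P3; Plus→P1; Deluxe→P3.
Only (Basic, P3) has each player best-responding; Nash payoffs (10, 15).
Sequential outcome (Basic, P3) coincides with the Nash profile (Basic, P3).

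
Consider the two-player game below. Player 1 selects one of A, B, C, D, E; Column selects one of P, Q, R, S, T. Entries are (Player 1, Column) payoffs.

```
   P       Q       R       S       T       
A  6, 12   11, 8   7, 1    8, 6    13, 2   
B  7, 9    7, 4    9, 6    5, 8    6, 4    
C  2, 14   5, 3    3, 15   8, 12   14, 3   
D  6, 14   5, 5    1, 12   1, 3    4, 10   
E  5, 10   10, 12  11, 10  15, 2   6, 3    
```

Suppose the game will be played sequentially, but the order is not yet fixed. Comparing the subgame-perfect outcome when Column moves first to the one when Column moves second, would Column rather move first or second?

second

If Player 1 leads: Column's best replies are A→P, B→P, C→R, D→P, E→Q; Player 1's induced payoffs 6, 7, 3, 6, 10; outcome (E, Q), payoffs (10, 12).
If Column leads: Player 1's best replies are P→B, Q→A, R→E, S→E, T→C; Column's induced payoffs 9, 8, 10, 2, 3; outcome (E, R), payoffs (11, 10).
Column gets 10 moving first and 12 moving second, so Column prefers to move second.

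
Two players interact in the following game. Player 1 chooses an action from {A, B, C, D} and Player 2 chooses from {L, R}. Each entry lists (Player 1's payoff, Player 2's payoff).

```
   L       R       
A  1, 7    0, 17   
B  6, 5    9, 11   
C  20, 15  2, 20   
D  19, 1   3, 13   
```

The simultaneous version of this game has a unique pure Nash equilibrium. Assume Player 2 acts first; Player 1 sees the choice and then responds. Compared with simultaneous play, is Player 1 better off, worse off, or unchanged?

Backward induction with Player 2 moving first.
- L: BR = C, leader payoff 15.
- R: BR = B, leader payoff 11.
Maximizing over 15, 11, Player 2 chooses L. Subgame-perfect outcome: (C, L) with payoffs (20, 15).
Now find the simultaneous Nash equilibrium.
Player 1's best replies: L→C; R→B.
Player 2's best replies: A→R; B→R; C→R; D→R.
Only (B, R) has each player best-responding; Nash payoffs (9, 11).
Player 1 earns 20 sequentially versus 9 at the Nash outcome: better off.

better off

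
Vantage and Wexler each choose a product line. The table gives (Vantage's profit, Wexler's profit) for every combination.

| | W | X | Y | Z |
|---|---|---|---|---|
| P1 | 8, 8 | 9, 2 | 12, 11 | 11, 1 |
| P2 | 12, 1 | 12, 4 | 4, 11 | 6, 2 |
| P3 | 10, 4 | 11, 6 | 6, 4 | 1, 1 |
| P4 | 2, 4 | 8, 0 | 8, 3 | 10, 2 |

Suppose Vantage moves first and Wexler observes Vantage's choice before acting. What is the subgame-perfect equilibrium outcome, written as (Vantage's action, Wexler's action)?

(P1, Y)

Work backward from Wexler's decision.
- P1: BR = Y, leader payoff 12.
- P2: BR = Y, leader payoff 4.
- P3: BR = X, leader payoff 11.
- P4: BR = W, leader payoff 2.
Among 12, 4, 11, 2, the best is 12 at P1. Subgame-perfect outcome: (P1, Y) with payoffs (12, 11).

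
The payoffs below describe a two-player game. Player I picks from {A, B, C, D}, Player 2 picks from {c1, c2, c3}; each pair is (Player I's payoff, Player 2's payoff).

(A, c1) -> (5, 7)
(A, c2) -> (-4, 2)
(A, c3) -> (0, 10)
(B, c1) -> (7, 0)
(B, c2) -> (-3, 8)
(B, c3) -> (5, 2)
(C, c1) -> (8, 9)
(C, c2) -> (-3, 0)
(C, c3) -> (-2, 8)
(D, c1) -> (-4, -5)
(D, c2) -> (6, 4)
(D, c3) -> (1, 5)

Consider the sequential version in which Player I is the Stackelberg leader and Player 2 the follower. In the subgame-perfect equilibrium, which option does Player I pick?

Player 2 best-responds to each possible Player I move:
- A: Player 2 compares 7, 2, 10 and picks c3; Player I would get 0.
- B: Player 2 compares 0, 8, 2 and picks c2; Player I would get -3.
- C: Player 2 compares 9, 0, 8 and picks c1; Player I would get 8.
- D: Player 2 compares -5, 4, 5 and picks c3; Player I would get 1.
Maximizing over 0, -3, 8, 1, Player I chooses C. Subgame-perfect outcome: (C, c1) with payoffs (8, 9).

C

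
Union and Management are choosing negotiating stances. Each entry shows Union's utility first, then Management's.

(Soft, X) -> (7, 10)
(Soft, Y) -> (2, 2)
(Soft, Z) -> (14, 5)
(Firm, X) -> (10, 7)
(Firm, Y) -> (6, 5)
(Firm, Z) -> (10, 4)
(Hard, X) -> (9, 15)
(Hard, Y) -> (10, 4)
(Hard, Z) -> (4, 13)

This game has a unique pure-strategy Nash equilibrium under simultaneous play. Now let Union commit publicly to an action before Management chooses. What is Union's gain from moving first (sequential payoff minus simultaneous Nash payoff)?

Solve by backward induction (Union leads).
- Soft: BR = X, leader payoff 7.
- Firm: BR = X, leader payoff 10.
- Hard: BR = X, leader payoff 9.
Among 7, 10, 9, the best is 10 at Firm. Subgame-perfect outcome: (Firm, X) with payoffs (10, 7).
Now find the simultaneous Nash equilibrium.
Union's best replies: X→Firm; Y→Hard; Z→Soft.
Management's best replies: Soft→X; Firm→X; Hard→X.
The unique mutual best reply is (Firm, X), giving (10, 7).
Union's commitment gain: 10 − 10 = 0.

0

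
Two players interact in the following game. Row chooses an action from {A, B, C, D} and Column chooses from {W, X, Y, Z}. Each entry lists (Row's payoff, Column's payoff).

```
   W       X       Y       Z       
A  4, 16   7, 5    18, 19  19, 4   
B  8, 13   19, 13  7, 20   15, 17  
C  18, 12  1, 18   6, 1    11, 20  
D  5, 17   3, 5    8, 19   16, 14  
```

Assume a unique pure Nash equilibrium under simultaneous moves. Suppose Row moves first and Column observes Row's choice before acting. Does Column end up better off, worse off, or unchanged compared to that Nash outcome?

Backward induction with Row moving first.
- A: Column compares 16, 5, 19, 4 and picks Y; Row would get 18.
- B: Column compares 13, 13, 20, 17 and picks Y; Row would get 7.
- C: Column compares 12, 18, 1, 20 and picks Z; Row would get 11.
- D: Column compares 17, 5, 19, 14 and picks Y; Row would get 8.
Row's induced payoffs are 18, 7, 11, 8, so Row commits to A. Subgame-perfect outcome: (A, Y) with payoffs (18, 19).
Now find the simultaneous Nash equilibrium.
Row's best replies: W→C; X→B; Y→A; Z→A.
Column's best replies: A→Y; B→Y; C→Z; D→Y.
The unique mutual best reply is (A, Y), giving (18, 19).
Column earns 19 sequentially versus 19 at the Nash outcome: unchanged.

unchanged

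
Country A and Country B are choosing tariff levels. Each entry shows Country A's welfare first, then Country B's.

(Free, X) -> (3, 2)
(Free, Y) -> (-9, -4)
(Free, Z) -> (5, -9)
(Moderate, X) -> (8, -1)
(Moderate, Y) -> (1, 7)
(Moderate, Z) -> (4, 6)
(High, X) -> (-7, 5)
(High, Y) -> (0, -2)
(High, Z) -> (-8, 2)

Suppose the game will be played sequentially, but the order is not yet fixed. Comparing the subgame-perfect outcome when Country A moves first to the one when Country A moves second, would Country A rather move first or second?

first

If Country A leads: Country B's best replies are Free→X, Moderate→Y, High→X; Country A's induced payoffs 3, 1, -7; outcome (Free, X), payoffs (3, 2).
If Country B leads: Country A's best replies are X→Moderate, Y→Moderate, Z→Free; Country B's induced payoffs -1, 7, -9; outcome (Moderate, Y), payoffs (1, 7).
Country A gets 3 moving first and 1 moving second, so Country A prefers to move first.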